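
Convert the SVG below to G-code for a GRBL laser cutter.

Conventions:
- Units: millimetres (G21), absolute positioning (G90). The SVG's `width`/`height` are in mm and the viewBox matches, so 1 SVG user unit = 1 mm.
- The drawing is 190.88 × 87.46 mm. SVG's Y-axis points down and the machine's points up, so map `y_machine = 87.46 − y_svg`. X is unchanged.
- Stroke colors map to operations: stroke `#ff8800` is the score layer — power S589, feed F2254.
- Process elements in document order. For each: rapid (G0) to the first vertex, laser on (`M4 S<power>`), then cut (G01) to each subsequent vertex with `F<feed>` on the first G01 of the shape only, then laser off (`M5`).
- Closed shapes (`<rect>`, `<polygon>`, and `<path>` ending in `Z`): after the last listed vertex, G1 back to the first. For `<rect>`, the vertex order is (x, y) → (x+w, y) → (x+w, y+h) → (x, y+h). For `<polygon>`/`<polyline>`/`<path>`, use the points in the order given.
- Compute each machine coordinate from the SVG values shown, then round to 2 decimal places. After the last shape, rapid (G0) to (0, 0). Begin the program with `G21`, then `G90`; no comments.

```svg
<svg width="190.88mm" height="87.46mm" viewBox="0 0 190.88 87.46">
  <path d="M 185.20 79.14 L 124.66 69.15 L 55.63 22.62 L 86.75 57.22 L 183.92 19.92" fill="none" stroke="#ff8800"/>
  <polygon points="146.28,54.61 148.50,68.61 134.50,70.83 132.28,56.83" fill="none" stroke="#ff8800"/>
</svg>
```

G21
G90
G0 X185.20 Y8.32
M4 S589
G01 X124.66 Y18.31 F2254
G01 X55.63 Y64.84
G01 X86.75 Y30.24
G01 X183.92 Y67.54
M5
G0 X146.28 Y32.85
M4 S589
G01 X148.50 Y18.85 F2254
G01 X134.50 Y16.63
G01 X132.28 Y30.63
G01 X146.28 Y32.85
M5
G0 X0.00 Y0.00

viewBox `0 0 190.88 87.46` with mm width/height → 1 unit = 1 mm. Flip: y_m = 87.46 − y_svg.

**Shape 1** — `<path>` open polyline, stroke `#ff8800` → score (S589, F2254). Machine vertices: (185.20,8.32) → (124.66,18.31) → (55.63,64.84) → (86.75,30.24) → (183.92,67.54). Open path.

**Shape 2** — `<polygon>` regular polygon, stroke `#ff8800` → score (S589, F2254). Machine vertices: (146.28,32.85) → (148.50,18.85) → (134.50,16.63) → (132.28,30.63) → (146.28,32.85). Closed: final G1 returns to the first vertex.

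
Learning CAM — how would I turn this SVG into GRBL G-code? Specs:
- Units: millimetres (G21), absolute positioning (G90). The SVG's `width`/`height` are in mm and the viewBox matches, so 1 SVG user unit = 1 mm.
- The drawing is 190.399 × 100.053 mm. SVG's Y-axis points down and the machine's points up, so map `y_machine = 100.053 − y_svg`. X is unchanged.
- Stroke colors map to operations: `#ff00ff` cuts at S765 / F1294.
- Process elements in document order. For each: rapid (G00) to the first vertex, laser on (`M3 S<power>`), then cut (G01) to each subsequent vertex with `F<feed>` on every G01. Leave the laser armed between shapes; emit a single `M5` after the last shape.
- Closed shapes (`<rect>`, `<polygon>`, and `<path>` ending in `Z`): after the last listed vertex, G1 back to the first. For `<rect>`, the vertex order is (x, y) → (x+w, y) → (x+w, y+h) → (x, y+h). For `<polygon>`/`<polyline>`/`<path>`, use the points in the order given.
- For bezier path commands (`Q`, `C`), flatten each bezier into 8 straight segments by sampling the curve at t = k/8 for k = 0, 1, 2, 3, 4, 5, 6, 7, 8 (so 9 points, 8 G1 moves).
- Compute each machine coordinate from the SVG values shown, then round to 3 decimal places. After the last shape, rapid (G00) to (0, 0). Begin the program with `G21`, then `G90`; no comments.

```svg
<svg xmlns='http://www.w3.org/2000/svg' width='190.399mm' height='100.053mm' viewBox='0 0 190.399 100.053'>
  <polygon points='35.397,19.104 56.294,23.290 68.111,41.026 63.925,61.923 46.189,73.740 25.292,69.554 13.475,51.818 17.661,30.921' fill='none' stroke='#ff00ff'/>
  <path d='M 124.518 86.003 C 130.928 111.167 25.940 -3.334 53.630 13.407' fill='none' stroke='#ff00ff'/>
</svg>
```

G21
G90
G00 X35.397 Y80.949
M3 S765
G01 X56.294 Y76.763 F1294
G01 X68.111 Y59.027 F1294
G01 X63.925 Y38.130 F1294
G01 X46.189 Y26.313 F1294
G01 X25.292 Y30.499 F1294
G01 X13.475 Y48.235 F1294
G01 X17.661 Y69.132 F1294
G01 X35.397 Y80.949 F1294
G00 X124.518 Y14.050
M3 S765
G01 X122.177 Y10.631 F1294
G01 X112.252 Y17.131 F1294
G01 X97.604 Y30.376 F1294
G01 X81.094 Y47.189 F1294
G01 X65.581 Y64.398 F1294
G01 X53.926 Y78.827 F1294
G01 X48.989 Y87.301 F1294
G01 X53.630 Y86.646 F1294
M5
G00 X0.000 Y0.000

1 u = 1 mm; y_m = 100.053 − y.

[1] `<polygon>` regular polygon, #ff00ff→cut S765 F1294: (35.397,80.949) → (56.294,76.763) → (68.111,59.027) → (63.925,38.130) → (46.189,26.313) → (25.292,30.499) → (13.475,48.235) → (17.661,69.132) → (35.397,80.949) (closed)

[2] `<path>` cubic bezier, #ff00ff→cut S765 F1294: (124.518,14.050) → (122.177,10.631) → (112.252,17.131) → (97.604,30.376) → (81.094,47.189) → (65.581,64.398) → (53.926,78.827) → (48.989,87.301) → (53.630,86.646)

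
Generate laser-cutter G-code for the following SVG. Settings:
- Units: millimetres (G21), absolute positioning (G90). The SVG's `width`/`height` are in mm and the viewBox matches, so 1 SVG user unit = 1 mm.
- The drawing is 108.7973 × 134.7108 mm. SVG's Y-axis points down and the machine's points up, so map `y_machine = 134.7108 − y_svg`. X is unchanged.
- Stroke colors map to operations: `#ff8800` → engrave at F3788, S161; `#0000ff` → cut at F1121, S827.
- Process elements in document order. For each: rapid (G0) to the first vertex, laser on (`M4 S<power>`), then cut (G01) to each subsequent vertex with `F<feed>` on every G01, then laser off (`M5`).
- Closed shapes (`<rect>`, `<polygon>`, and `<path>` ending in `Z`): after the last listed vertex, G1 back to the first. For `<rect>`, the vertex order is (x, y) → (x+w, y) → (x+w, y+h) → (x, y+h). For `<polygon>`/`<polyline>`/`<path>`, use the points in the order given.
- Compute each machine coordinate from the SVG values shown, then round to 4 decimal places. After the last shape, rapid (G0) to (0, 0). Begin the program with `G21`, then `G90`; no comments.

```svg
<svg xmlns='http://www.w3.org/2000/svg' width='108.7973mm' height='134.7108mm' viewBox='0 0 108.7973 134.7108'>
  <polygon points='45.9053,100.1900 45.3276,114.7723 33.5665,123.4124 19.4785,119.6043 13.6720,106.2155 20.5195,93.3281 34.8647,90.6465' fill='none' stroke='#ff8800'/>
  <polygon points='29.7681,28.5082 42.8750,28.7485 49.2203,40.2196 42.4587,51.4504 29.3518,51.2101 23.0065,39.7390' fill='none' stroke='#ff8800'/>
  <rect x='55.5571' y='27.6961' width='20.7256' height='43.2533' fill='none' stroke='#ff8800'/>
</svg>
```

viewBox `0 0 108.7973 134.7108` with mm width/height → 1 unit = 1 mm. Flip: y_m = 134.7108 − y_svg.

**Shape 1** — `<polygon>` regular polygon, stroke `#ff8800` → engrave (S161, F3788). Machine vertices: (45.9053,34.5208) → (45.3276,19.9385) → (33.5665,11.2984) → (19.4785,15.1065) → (13.6720,28.4953) → (20.5195,41.3827) → (34.8647,44.0643) → (45.9053,34.5208). Closed: final G1 returns to the first vertex.

**Shape 2** — `<polygon>` regular polygon, stroke `#ff8800` → engrave (S161, F3788). Machine vertices: (29.7681,106.2026) → (42.8750,105.9623) → (49.2203,94.4912) → (42.4587,83.2604) → (29.3518,83.5007) → (23.0065,94.9718) → (29.7681,106.2026). Closed: final G1 returns to the first vertex.

**Shape 3** — `<rect>` rectangle, stroke `#ff8800` → engrave (S161, F3788). Machine vertices: (55.5571,107.0147) → (76.2827,107.0147) → (76.2827,63.7614) → (55.5571,63.7614) → (55.5571,107.0147). Closed: final G1 returns to the first vertex.

G21
G90
G0 X45.9053 Y34.5208
M4 S161
G01 X45.3276 Y19.9385 F3788
G01 X33.5665 Y11.2984 F3788
G01 X19.4785 Y15.1065 F3788
G01 X13.6720 Y28.4953 F3788
G01 X20.5195 Y41.3827 F3788
G01 X34.8647 Y44.0643 F3788
G01 X45.9053 Y34.5208 F3788
M5
G0 X29.7681 Y106.2026
M4 S161
G01 X42.8750 Y105.9623 F3788
G01 X49.2203 Y94.4912 F3788
G01 X42.4587 Y83.2604 F3788
G01 X29.3518 Y83.5007 F3788
G01 X23.0065 Y94.9718 F3788
G01 X29.7681 Y106.2026 F3788
M5
G0 X55.5571 Y107.0147
M4 S161
G01 X76.2827 Y107.0147 F3788
G01 X76.2827 Y63.7614 F3788
G01 X55.5571 Y63.7614 F3788
G01 X55.5571 Y107.0147 F3788
M5
G0 X0.0000 Y0.0000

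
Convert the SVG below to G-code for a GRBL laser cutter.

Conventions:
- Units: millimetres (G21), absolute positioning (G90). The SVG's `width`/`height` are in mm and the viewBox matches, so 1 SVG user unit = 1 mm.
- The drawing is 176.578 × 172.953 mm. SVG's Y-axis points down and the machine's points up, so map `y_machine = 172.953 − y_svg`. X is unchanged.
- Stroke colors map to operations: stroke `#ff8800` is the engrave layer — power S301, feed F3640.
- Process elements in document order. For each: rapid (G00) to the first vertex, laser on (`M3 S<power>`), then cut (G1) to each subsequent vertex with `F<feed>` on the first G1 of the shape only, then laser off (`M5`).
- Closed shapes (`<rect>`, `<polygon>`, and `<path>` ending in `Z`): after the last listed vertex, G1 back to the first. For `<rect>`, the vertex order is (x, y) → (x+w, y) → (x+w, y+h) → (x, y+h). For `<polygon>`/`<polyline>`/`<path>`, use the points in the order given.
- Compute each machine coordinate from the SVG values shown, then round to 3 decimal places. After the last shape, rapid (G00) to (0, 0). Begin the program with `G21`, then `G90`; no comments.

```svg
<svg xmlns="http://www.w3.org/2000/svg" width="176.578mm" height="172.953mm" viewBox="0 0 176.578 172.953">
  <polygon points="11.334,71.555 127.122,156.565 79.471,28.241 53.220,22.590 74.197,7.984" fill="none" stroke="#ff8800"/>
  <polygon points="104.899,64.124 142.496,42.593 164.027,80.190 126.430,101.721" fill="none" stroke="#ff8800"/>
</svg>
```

viewBox `0 0 176.578 172.953` with mm width/height → 1 unit = 1 mm. Flip: y_m = 172.953 − y_svg.

**Shape 1** — `<polygon>` closed polygon, stroke `#ff8800` → engrave (S301, F3640). Machine vertices: (11.334,101.398) → (127.122,16.388) → (79.471,144.712) → (53.220,150.363) → (74.197,164.969) → (11.334,101.398). Closed: final G1 returns to the first vertex.

**Shape 2** — `<polygon>` regular polygon, stroke `#ff8800` → engrave (S301, F3640). Machine vertices: (104.899,108.829) → (142.496,130.360) → (164.027,92.763) → (126.430,71.232) → (104.899,108.829). Closed: final G1 returns to the first vertex.

G21
G90
G00 X11.334 Y101.398
M3 S301
G1 X127.122 Y16.388 F3640
G1 X79.471 Y144.712
G1 X53.220 Y150.363
G1 X74.197 Y164.969
G1 X11.334 Y101.398
M5
G00 X104.899 Y108.829
M3 S301
G1 X142.496 Y130.360 F3640
G1 X164.027 Y92.763
G1 X126.430 Y71.232
G1 X104.899 Y108.829
M5
G00 X0.000 Y0.000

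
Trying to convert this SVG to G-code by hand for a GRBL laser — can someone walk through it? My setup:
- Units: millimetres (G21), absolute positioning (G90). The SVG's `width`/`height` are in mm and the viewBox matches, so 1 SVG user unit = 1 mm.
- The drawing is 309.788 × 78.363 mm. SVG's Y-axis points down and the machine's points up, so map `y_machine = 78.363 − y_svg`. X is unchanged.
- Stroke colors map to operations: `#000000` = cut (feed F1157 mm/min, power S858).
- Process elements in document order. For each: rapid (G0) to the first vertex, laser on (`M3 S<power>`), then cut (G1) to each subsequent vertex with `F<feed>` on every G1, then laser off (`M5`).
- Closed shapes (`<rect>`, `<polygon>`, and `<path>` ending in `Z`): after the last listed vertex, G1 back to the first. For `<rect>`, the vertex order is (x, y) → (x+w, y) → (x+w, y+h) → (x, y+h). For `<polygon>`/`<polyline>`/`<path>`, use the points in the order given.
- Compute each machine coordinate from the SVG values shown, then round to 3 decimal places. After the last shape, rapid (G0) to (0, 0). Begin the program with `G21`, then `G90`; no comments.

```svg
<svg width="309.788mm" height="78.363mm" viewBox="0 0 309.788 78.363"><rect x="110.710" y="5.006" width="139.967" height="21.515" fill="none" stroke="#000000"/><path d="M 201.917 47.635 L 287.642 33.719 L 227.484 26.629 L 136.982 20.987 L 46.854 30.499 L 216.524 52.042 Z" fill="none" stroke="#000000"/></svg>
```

viewBox `0 0 309.788 78.363` with mm width/height → 1 unit = 1 mm. Flip: y_m = 78.363 − y_svg.

**Shape 1** — `<rect>` rectangle, stroke `#000000` → cut (S858, F1157). Machine vertices: (110.710,73.357) → (250.677,73.357) → (250.677,51.842) → (110.710,51.842) → (110.710,73.357). Closed: final G1 returns to the first vertex.

**Shape 2** — `<path>` closed polygon, stroke `#000000` → cut (S858, F1157). Machine vertices: (201.917,30.728) → (287.642,44.644) → (227.484,51.734) → (136.982,57.376) → (46.854,47.864) → (216.524,26.321) → (201.917,30.728). Closed: final G1 returns to the first vertex.

G21
G90
G0 X110.710 Y73.357
M3 S858
G1 X250.677 Y73.357 F1157
G1 X250.677 Y51.842 F1157
G1 X110.710 Y51.842 F1157
G1 X110.710 Y73.357 F1157
M5
G0 X201.917 Y30.728
M3 S858
G1 X287.642 Y44.644 F1157
G1 X227.484 Y51.734 F1157
G1 X136.982 Y57.376 F1157
G1 X46.854 Y47.864 F1157
G1 X216.524 Y26.321 F1157
G1 X201.917 Y30.728 F1157
M5
G0 X0.000 Y0.000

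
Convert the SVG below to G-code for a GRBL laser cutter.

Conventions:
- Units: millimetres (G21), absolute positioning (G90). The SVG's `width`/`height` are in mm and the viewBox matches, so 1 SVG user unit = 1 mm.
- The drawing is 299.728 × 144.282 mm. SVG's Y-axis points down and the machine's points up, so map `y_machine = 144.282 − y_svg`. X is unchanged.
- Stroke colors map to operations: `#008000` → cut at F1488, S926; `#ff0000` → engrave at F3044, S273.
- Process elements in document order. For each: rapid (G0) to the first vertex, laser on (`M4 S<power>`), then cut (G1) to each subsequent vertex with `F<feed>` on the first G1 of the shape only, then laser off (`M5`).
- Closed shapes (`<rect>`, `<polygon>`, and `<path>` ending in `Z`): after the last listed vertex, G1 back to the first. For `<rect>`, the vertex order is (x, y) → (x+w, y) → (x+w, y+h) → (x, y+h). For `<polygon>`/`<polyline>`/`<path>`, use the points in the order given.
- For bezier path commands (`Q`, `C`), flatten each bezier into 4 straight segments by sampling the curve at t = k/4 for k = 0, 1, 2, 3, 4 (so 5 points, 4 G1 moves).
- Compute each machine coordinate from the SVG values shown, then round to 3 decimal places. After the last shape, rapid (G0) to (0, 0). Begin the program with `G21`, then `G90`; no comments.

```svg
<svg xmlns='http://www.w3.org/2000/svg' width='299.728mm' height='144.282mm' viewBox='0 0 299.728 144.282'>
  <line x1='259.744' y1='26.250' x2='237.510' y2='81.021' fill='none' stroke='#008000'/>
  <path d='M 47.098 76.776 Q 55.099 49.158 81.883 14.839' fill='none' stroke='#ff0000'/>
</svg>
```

1 u = 1 mm; y_m = 144.282 − y.

[1] `<line>` line segment, #008000→cut S926 F1488: (259.744,118.032) → (237.510,63.261)

[2] `<path>` quadratic bezier, #ff0000→engrave S273 F3044: (47.098,67.506) → (52.272,81.734) → (59.795,96.799) → (69.665,112.702) → (81.883,129.443)

G21
G90
G0 X259.744 Y118.032
M4 S926
G1 X237.510 Y63.261 F1488
M5
G0 X47.098 Y67.506
M4 S273
G1 X52.272 Y81.734 F3044
G1 X59.795 Y96.799
G1 X69.665 Y112.702
G1 X81.883 Y129.443
M5
G0 X0.000 Y0.000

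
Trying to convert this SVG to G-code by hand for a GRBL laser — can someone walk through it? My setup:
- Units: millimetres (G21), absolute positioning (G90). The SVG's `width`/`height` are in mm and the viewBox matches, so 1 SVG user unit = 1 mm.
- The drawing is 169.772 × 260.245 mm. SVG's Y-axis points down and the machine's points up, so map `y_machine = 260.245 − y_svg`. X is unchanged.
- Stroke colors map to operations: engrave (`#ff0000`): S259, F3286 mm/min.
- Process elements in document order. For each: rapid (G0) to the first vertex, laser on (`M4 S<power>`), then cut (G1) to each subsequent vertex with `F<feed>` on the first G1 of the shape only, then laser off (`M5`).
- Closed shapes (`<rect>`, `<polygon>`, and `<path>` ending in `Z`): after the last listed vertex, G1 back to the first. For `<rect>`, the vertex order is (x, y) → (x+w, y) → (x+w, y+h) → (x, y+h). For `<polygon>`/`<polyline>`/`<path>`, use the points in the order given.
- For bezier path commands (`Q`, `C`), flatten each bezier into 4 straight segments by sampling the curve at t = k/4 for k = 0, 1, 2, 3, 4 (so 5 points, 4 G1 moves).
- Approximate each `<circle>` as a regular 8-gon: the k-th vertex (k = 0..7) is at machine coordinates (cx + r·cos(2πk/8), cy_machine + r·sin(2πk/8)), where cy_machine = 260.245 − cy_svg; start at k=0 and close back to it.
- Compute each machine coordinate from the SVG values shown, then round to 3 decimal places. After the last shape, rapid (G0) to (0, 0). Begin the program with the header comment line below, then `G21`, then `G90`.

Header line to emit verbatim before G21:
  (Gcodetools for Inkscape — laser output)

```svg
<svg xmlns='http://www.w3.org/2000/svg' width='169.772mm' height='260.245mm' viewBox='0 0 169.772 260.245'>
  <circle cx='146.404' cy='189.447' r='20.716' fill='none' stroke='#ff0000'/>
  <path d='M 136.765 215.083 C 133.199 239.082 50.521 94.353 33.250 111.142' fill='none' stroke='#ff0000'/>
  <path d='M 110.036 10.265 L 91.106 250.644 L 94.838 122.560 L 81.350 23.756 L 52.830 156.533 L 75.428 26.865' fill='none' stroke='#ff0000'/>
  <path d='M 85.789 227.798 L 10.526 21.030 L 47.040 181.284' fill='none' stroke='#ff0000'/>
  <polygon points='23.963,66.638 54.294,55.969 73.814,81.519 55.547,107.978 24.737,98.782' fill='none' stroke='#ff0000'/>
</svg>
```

viewBox `0 0 169.772 260.245` with mm width/height → 1 unit = 1 mm. Flip: y_m = 260.245 − y_svg.

**Shape 1** — `<circle>` circle, stroke `#ff0000` → engrave (S259, F3286). Machine vertices: (167.120,70.798) → (161.052,85.446) → (146.404,91.514) → (131.756,85.446) → (125.688,70.798) → (131.756,56.150) → (146.404,50.082) → (161.052,56.150) → (167.120,70.798). Closed: final G1 returns to the first vertex.

**Shape 2** — `<path>` cubic bezier, stroke `#ff0000` → engrave (S259, F3286). Control points (SVG): P0=(136.765,215.083), P1=(133.199,239.082), P2=(50.521,94.353), P3=(33.250,111.142); sampled at t=k/4. Machine vertices: (136.765,45.162) → (121.515,53.639) → (90.147,94.429) → (56.209,136.570) → (33.250,149.103). Open path.

**Shape 3** — `<path>` open polyline, stroke `#ff0000` → engrave (S259, F3286). Machine vertices: (110.036,249.980) → (91.106,9.601) → (94.838,137.685) → (81.350,236.489) → (52.830,103.712) → (75.428,233.380). Open path.

**Shape 4** — `<path>` open polyline, stroke `#ff0000` → engrave (S259, F3286). Machine vertices: (85.789,32.447) → (10.526,239.215) → (47.040,78.961). Open path.

**Shape 5** — `<polygon>` regular polygon, stroke `#ff0000` → engrave (S259, F3286). Machine vertices: (23.963,193.607) → (54.294,204.276) → (73.814,178.726) → (55.547,152.267) → (24.737,161.463) → (23.963,193.607). Closed: final G1 returns to the first vertex.

(Gcodetools for Inkscape — laser output)
G21
G90
G0 X167.120 Y70.798
M4 S259
G1 X161.052 Y85.446 F3286
G1 X146.404 Y91.514
G1 X131.756 Y85.446
G1 X125.688 Y70.798
G1 X131.756 Y56.150
G1 X146.404 Y50.082
G1 X161.052 Y56.150
G1 X167.120 Y70.798
M5
G0 X136.765 Y45.162
M4 S259
G1 X121.515 Y53.639 F3286
G1 X90.147 Y94.429
G1 X56.209 Y136.570
G1 X33.250 Y149.103
M5
G0 X110.036 Y249.980
M4 S259
G1 X91.106 Y9.601 F3286
G1 X94.838 Y137.685
G1 X81.350 Y236.489
G1 X52.830 Y103.712
G1 X75.428 Y233.380
M5
G0 X85.789 Y32.447
M4 S259
G1 X10.526 Y239.215 F3286
G1 X47.040 Y78.961
M5
G0 X23.963 Y193.607
M4 S259
G1 X54.294 Y204.276 F3286
G1 X73.814 Y178.726
G1 X55.547 Y152.267
G1 X24.737 Y161.463
G1 X23.963 Y193.607
M5
G0 X0.000 Y0.000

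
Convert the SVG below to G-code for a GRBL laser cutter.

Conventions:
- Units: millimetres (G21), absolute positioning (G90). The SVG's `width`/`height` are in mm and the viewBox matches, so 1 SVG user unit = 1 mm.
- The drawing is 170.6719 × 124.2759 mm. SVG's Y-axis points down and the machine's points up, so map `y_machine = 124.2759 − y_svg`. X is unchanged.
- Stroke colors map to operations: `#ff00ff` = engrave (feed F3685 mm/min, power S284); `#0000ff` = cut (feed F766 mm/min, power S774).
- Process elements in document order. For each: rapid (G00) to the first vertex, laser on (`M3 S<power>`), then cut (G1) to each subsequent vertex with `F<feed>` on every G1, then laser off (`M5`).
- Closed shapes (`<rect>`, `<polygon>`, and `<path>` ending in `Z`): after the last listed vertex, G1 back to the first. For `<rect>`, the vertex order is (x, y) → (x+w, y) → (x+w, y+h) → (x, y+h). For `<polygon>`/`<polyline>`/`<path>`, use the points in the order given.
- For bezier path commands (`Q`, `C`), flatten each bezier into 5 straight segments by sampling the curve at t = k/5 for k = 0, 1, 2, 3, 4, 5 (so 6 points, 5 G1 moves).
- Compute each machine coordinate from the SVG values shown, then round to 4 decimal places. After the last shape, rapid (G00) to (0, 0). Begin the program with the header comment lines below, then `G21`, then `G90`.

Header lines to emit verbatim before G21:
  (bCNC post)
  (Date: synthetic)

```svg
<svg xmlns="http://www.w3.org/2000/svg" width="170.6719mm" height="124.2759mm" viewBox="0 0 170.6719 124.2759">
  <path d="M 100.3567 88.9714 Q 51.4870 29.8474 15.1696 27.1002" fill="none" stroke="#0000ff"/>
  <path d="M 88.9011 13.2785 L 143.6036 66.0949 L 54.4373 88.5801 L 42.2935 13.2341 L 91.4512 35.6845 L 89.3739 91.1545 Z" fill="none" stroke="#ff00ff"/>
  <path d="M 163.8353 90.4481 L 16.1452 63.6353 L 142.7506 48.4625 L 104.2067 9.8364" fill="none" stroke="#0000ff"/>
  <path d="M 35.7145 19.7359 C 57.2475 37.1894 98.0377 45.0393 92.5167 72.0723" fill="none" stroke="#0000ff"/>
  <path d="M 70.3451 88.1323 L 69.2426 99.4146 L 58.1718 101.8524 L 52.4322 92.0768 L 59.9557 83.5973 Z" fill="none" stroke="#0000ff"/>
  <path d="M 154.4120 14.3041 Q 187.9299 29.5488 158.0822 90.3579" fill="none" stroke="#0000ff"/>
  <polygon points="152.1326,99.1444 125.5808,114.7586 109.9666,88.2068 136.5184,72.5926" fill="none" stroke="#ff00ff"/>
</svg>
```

(bCNC post)
(Date: synthetic)
G21
G90
G00 X100.3567 Y35.3045
M3 S774
G1 X81.3109 Y56.6990 F766
G1 X63.2693 Y73.5834 F766
G1 X46.2319 Y85.9577 F766
G1 X30.1987 Y93.8217 F766
G1 X15.1696 Y97.1757 F766
M5
G00 X88.9011 Y110.9974
M3 S284
G1 X143.6036 Y58.1810 F3685
G1 X54.4373 Y35.6958 F3685
G1 X42.2935 Y111.0418 F3685
G1 X91.4512 Y88.5914 F3685
G1 X89.3739 Y33.1214 F3685
G1 X88.9011 Y110.9974 F3685
M5
G00 X163.8353 Y33.8278
M3 S774
G1 X16.1452 Y60.6406 F766
G1 X142.7506 Y75.8134 F766
G1 X104.2067 Y114.4395 F766
M5
G00 X35.7145 Y104.5400
M3 S774
G1 X50.4206 Y94.9900 F766
G1 X66.6012 Y86.3632 F766
G1 X81.1089 Y77.2777 F766
G1 X90.7965 Y66.3517 F766
G1 X92.5167 Y52.2036 F766
M5
G00 X70.3451 Y36.1436
M3 S774
G1 X69.2426 Y24.8613 F766
G1 X58.1718 Y22.4235 F766
G1 X52.4322 Y32.1991 F766
G1 X59.9557 Y40.6786 F766
G1 X70.3451 Y36.1436 F766
M5
G00 X154.4120 Y109.9718
M3 S774
G1 X165.2845 Y102.0513 F766
G1 X171.0878 Y90.4857 F766
G1 X171.8219 Y75.2750 F766
G1 X167.4867 Y56.4191 F766
G1 X158.0822 Y33.9180 F766
M5
G00 X152.1326 Y25.1315
M3 S284
G1 X125.5808 Y9.5173 F3685
G1 X109.9666 Y36.0691 F3685
G1 X136.5184 Y51.6833 F3685
G1 X152.1326 Y25.1315 F3685
M5
G00 X0.0000 Y0.0000

Since the viewBox matches the mm dimensions, user units are millimetres directly. The only transform is the Y-flip y_m = 124.2759 − y_svg.

Shape 1 is a quadratic bezier drawn with `<path>`. Its stroke #0000ff means cut at S774, F766. After flipping Y the toolpath is (100.3567,35.3045) → (81.3109,56.6990) → (63.2693,73.5834) → (46.2319,85.9577) → (30.1987,93.8217) → (15.1696,97.1757).

Shape 2 is a closed polygon drawn with `<path>`. Its stroke #ff00ff means engrave at S284, F3685. After flipping Y the toolpath is (88.9011,110.9974) → (143.6036,58.1810) → (54.4373,35.6958) → (42.2935,111.0418) → (91.4512,88.5914) → (89.3739,33.1214) → (88.9011,110.9974), returning to the start.

Shape 3 is a open polyline drawn with `<path>`. Its stroke #0000ff means cut at S774, F766. After flipping Y the toolpath is (163.8353,33.8278) → (16.1452,60.6406) → (142.7506,75.8134) → (104.2067,114.4395).

Shape 4 is a cubic bezier drawn with `<path>`. Its stroke #0000ff means cut at S774, F766. After flipping Y the toolpath is (35.7145,104.5400) → (50.4206,94.9900) → (66.6012,86.3632) → (81.1089,77.2777) → (90.7965,66.3517) → (92.5167,52.2036).

Shape 5 is a regular polygon drawn with `<path>`. Its stroke #0000ff means cut at S774, F766. After flipping Y the toolpath is (70.3451,36.1436) → (69.2426,24.8613) → (58.1718,22.4235) → (52.4322,32.1991) → (59.9557,40.6786) → (70.3451,36.1436), returning to the start.

Shape 6 is a quadratic bezier drawn with `<path>`. Its stroke #0000ff means cut at S774, F766. After flipping Y the toolpath is (154.4120,109.9718) → (165.2845,102.0513) → (171.0878,90.4857) → (171.8219,75.2750) → (167.4867,56.4191) → (158.0822,33.9180).

Shape 7 is a regular polygon drawn with `<polygon>`. Its stroke #ff00ff means engrave at S284, F3685. After flipping Y the toolpath is (152.1326,25.1315) → (125.5808,9.5173) → (109.9666,36.0691) → (136.5184,51.6833) → (152.1326,25.1315), returning to the start.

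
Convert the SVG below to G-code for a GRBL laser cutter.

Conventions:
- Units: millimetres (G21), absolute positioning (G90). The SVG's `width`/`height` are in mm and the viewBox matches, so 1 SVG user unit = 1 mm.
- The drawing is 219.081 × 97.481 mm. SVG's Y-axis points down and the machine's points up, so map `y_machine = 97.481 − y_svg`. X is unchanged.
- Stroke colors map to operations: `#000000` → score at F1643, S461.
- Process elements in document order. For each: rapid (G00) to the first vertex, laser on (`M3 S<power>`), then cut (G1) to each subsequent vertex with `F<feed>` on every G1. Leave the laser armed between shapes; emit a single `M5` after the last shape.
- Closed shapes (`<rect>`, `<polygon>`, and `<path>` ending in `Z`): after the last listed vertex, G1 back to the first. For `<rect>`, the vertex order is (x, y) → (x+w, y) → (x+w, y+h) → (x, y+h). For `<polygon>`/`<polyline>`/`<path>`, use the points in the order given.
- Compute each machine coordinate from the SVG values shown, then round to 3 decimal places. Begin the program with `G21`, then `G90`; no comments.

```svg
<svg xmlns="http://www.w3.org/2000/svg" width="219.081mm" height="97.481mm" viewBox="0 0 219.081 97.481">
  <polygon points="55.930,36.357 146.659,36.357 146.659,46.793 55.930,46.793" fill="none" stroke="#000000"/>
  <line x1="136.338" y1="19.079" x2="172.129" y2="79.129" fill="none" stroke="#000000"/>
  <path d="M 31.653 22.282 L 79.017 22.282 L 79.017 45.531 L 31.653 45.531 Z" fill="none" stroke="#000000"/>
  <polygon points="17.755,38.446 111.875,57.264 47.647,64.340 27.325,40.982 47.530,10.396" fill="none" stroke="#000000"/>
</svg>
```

G21
G90
G00 X55.930 Y61.124
M3 S461
G1 X146.659 Y61.124 F1643
G1 X146.659 Y50.688 F1643
G1 X55.930 Y50.688 F1643
G1 X55.930 Y61.124 F1643
G00 X136.338 Y78.402
M3 S461
G1 X172.129 Y18.352 F1643
G00 X31.653 Y75.199
M3 S461
G1 X79.017 Y75.199 F1643
G1 X79.017 Y51.950 F1643
G1 X31.653 Y51.950 F1643
G1 X31.653 Y75.199 F1643
G00 X17.755 Y59.035
M3 S461
G1 X111.875 Y40.217 F1643
G1 X47.647 Y33.141 F1643
G1 X27.325 Y56.499 F1643
G1 X47.530 Y87.085 F1643
G1 X17.755 Y59.035 F1643
M5

viewBox `0 0 219.081 97.481` with mm width/height → 1 unit = 1 mm. Flip: y_m = 97.481 − y_svg.

**Shape 1** — `<polygon>` rectangle, stroke `#000000` → score (S461, F1643). Machine vertices: (55.930,61.124) → (146.659,61.124) → (146.659,50.688) → (55.930,50.688) → (55.930,61.124). Closed: final G1 returns to the first vertex.

**Shape 2** — `<line>` line segment, stroke `#000000` → score (S461, F1643). Machine vertices: (136.338,78.402) → (172.129,18.352). Open path.

**Shape 3** — `<path>` rectangle, stroke `#000000` → score (S461, F1643). Machine vertices: (31.653,75.199) → (79.017,75.199) → (79.017,51.950) → (31.653,51.950) → (31.653,75.199). Closed: final G1 returns to the first vertex.

**Shape 4** — `<polygon>` closed polygon, stroke `#000000` → score (S461, F1643). Machine vertices: (17.755,59.035) → (111.875,40.217) → (47.647,33.141) → (27.325,56.499) → (47.530,87.085) → (17.755,59.035). Closed: final G1 returns to the first vertex.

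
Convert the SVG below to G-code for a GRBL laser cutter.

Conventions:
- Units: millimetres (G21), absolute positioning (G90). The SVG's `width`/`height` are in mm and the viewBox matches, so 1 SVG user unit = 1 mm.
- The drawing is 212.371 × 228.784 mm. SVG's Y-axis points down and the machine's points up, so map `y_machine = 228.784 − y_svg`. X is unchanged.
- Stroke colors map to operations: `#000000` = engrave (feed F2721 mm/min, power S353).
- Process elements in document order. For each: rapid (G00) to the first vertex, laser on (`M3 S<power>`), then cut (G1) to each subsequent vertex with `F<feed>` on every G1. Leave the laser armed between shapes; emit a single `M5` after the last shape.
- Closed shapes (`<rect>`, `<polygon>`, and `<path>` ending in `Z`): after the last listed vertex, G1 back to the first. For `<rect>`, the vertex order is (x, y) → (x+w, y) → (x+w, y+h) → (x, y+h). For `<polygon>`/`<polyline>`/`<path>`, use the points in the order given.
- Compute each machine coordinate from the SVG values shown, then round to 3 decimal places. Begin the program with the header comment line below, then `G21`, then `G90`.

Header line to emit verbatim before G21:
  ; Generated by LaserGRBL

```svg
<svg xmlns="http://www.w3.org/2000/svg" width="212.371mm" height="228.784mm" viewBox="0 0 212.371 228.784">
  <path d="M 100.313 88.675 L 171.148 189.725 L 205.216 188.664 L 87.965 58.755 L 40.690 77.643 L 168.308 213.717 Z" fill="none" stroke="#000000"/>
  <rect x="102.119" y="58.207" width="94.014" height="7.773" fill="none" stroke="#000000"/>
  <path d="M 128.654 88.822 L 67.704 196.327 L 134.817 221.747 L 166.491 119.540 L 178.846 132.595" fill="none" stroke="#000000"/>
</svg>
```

; Generated by LaserGRBL
G21
G90
G00 X100.313 Y140.109
M3 S353
G1 X171.148 Y39.059 F2721
G1 X205.216 Y40.120 F2721
G1 X87.965 Y170.029 F2721
G1 X40.690 Y151.141 F2721
G1 X168.308 Y15.067 F2721
G1 X100.313 Y140.109 F2721
G00 X102.119 Y170.577
M3 S353
G1 X196.133 Y170.577 F2721
G1 X196.133 Y162.804 F2721
G1 X102.119 Y162.804 F2721
G1 X102.119 Y170.577 F2721
G00 X128.654 Y139.962
M3 S353
G1 X67.704 Y32.457 F2721
G1 X134.817 Y7.037 F2721
G1 X166.491 Y109.244 F2721
G1 X178.846 Y96.189 F2721
M5

viewBox `0 0 212.371 228.784` with mm width/height → 1 unit = 1 mm. Flip: y_m = 228.784 − y_svg.

**Shape 1** — `<path>` closed polygon, stroke `#000000` → engrave (S353, F2721). Machine vertices: (100.313,140.109) → (171.148,39.059) → (205.216,40.120) → (87.965,170.029) → (40.690,151.141) → (168.308,15.067) → (100.313,140.109). Closed: final G1 returns to the first vertex.

**Shape 2** — `<rect>` rectangle, stroke `#000000` → engrave (S353, F2721). Machine vertices: (102.119,170.577) → (196.133,170.577) → (196.133,162.804) → (102.119,162.804) → (102.119,170.577). Closed: final G1 returns to the first vertex.

**Shape 3** — `<path>` open polyline, stroke `#000000` → engrave (S353, F2721). Machine vertices: (128.654,139.962) → (67.704,32.457) → (134.817,7.037) → (166.491,109.244) → (178.846,96.189). Open path.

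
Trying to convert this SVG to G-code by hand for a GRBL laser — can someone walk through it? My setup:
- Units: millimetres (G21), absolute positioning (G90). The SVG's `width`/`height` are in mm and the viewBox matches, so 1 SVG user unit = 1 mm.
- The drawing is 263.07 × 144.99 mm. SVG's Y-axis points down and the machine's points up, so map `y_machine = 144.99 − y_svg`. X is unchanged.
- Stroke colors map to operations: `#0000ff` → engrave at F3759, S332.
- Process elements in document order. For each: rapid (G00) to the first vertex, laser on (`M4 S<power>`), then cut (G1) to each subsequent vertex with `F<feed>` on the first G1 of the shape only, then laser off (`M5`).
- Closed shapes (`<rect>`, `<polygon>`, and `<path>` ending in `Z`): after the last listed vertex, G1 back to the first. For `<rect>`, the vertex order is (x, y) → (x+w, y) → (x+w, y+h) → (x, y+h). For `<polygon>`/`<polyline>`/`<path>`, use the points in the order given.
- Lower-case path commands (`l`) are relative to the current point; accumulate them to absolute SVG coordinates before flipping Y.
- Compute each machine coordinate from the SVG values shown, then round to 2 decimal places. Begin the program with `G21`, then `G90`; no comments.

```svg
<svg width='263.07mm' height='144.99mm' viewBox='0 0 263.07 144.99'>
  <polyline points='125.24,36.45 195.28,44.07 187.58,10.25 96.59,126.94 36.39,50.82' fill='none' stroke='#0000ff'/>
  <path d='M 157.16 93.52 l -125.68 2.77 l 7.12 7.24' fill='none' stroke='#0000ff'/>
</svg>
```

G21
G90
G00 X125.24 Y108.54
M4 S332
G1 X195.28 Y100.92 F3759
G1 X187.58 Y134.74
G1 X96.59 Y18.05
G1 X36.39 Y94.17
M5
G00 X157.16 Y51.47
M4 S332
G1 X31.48 Y48.70 F3759
G1 X38.60 Y41.46
M5

Since the viewBox matches the mm dimensions, user units are millimetres directly. The only transform is the Y-flip y_m = 144.99 − y_svg.

Shape 1 is a open polyline drawn with `<polyline>`. Its stroke #0000ff means engrave at S332, F3759. After flipping Y the toolpath is (125.24,108.54) → (195.28,100.92) → (187.58,134.74) → (96.59,18.05) → (36.39,94.17).

Shape 2 is a open polyline drawn with `<path>`. Its stroke #0000ff means engrave at S332, F3759. After flipping Y the toolpath is (157.16,51.47) → (31.48,48.70) → (38.60,41.46).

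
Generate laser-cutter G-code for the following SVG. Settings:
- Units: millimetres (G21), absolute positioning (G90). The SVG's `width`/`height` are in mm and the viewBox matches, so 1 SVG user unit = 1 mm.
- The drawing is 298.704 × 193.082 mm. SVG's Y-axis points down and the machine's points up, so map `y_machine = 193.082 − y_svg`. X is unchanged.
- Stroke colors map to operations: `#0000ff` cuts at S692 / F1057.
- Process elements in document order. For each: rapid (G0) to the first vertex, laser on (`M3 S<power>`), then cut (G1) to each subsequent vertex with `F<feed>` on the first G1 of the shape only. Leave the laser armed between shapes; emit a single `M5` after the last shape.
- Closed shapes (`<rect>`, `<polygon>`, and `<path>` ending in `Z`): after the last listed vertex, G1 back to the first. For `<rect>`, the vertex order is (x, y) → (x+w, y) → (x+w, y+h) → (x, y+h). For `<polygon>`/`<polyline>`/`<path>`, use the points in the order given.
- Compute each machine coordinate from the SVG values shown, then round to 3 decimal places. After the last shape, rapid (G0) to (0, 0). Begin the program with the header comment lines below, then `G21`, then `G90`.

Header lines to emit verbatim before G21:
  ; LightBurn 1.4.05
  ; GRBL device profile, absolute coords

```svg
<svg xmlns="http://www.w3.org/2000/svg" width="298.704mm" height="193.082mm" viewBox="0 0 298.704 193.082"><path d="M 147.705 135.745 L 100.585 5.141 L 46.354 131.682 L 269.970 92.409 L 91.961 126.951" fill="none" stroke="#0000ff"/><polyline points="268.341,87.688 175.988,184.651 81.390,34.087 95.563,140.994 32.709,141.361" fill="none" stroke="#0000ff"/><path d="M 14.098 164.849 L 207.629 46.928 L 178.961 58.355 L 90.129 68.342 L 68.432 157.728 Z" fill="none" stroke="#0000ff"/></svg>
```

; LightBurn 1.4.05
; GRBL device profile, absolute coords
G21
G90
G0 X147.705 Y57.337
M3 S692
G1 X100.585 Y187.941 F1057
G1 X46.354 Y61.400
G1 X269.970 Y100.673
G1 X91.961 Y66.131
G0 X268.341 Y105.394
M3 S692
G1 X175.988 Y8.431 F1057
G1 X81.390 Y158.995
G1 X95.563 Y52.088
G1 X32.709 Y51.721
G0 X14.098 Y28.233
M3 S692
G1 X207.629 Y146.154 F1057
G1 X178.961 Y134.727
G1 X90.129 Y124.740
G1 X68.432 Y35.354
G1 X14.098 Y28.233
M5
G0 X0.000 Y0.000

Since the viewBox matches the mm dimensions, user units are millimetres directly. The only transform is the Y-flip y_m = 193.082 − y_svg.

Shape 1 is a open polyline drawn with `<path>`. Its stroke #0000ff means cut at S692, F1057. After flipping Y the toolpath is (147.705,57.337) → (100.585,187.941) → (46.354,61.400) → (269.970,100.673) → (91.961,66.131).

Shape 2 is a open polyline drawn with `<polyline>`. Its stroke #0000ff means cut at S692, F1057. After flipping Y the toolpath is (268.341,105.394) → (175.988,8.431) → (81.390,158.995) → (95.563,52.088) → (32.709,51.721).

Shape 3 is a closed polygon drawn with `<path>`. Its stroke #0000ff means cut at S692, F1057. After flipping Y the toolpath is (14.098,28.233) → (207.629,146.154) → (178.961,134.727) → (90.129,124.740) → (68.432,35.354) → (14.098,28.233), returning to the start.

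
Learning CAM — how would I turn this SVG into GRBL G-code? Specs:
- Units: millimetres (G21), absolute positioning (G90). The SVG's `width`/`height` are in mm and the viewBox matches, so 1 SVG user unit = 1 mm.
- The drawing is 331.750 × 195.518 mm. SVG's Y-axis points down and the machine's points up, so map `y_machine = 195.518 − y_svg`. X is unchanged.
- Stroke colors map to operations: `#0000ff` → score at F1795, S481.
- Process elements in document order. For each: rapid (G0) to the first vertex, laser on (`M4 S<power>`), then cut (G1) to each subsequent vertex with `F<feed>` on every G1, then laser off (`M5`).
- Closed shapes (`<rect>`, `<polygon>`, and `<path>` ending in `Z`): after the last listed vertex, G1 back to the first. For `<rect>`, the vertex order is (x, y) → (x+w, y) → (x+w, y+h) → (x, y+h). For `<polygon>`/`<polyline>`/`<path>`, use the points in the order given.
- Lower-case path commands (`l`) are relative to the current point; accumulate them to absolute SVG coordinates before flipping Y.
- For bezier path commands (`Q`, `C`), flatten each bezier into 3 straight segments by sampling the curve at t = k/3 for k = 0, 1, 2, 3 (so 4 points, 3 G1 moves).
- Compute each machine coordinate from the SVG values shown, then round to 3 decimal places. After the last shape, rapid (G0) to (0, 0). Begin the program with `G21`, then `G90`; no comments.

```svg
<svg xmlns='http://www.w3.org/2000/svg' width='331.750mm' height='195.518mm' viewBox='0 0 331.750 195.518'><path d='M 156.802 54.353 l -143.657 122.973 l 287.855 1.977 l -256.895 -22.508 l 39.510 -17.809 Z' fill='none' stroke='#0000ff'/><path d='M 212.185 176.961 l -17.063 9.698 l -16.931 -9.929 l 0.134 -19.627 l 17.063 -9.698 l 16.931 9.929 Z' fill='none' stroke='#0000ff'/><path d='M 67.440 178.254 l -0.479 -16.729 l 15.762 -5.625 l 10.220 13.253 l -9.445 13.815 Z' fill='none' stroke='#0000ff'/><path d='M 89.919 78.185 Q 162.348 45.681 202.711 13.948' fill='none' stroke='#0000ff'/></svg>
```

Since the viewBox matches the mm dimensions, user units are millimetres directly. The only transform is the Y-flip y_m = 195.518 − y_svg.

Shape 1 is a closed polygon drawn with `<path>`. Its stroke #0000ff means score at S481, F1795. After flipping Y the toolpath is (156.802,141.165) → (13.145,18.192) → (301.000,16.215) → (44.105,38.723) → (83.615,56.532) → (156.802,141.165), returning to the start.

Shape 2 is a regular polygon drawn with `<path>`. Its stroke #0000ff means score at S481, F1795. After flipping Y the toolpath is (212.185,18.557) → (195.122,8.859) → (178.191,18.788) → (178.325,38.415) → (195.388,48.113) → (212.319,38.184) → (212.185,18.557), returning to the start.

Shape 3 is a regular polygon drawn with `<path>`. Its stroke #0000ff means score at S481, F1795. After flipping Y the toolpath is (67.440,17.264) → (66.961,33.993) → (82.723,39.618) → (92.943,26.365) → (83.498,12.550) → (67.440,17.264), returning to the start.

Shape 4 is a quadratic bezier drawn with `<path>`. Its stroke #0000ff means score at S481, F1795. After flipping Y the toolpath is (89.919,117.333) → (134.642,138.917) → (172.239,160.329) → (202.711,181.570).

G21
G90
G0 X156.802 Y141.165
M4 S481
G1 X13.145 Y18.192 F1795
G1 X301.000 Y16.215 F1795
G1 X44.105 Y38.723 F1795
G1 X83.615 Y56.532 F1795
G1 X156.802 Y141.165 F1795
M5
G0 X212.185 Y18.557
M4 S481
G1 X195.122 Y8.859 F1795
G1 X178.191 Y18.788 F1795
G1 X178.325 Y38.415 F1795
G1 X195.388 Y48.113 F1795
G1 X212.319 Y38.184 F1795
G1 X212.185 Y18.557 F1795
M5
G0 X67.440 Y17.264
M4 S481
G1 X66.961 Y33.993 F1795
G1 X82.723 Y39.618 F1795
G1 X92.943 Y26.365 F1795
G1 X83.498 Y12.550 F1795
G1 X67.440 Y17.264 F1795
M5
G0 X89.919 Y117.333
M4 S481
G1 X134.642 Y138.917 F1795
G1 X172.239 Y160.329 F1795
G1 X202.711 Y181.570 F1795
M5
G0 X0.000 Y0.000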